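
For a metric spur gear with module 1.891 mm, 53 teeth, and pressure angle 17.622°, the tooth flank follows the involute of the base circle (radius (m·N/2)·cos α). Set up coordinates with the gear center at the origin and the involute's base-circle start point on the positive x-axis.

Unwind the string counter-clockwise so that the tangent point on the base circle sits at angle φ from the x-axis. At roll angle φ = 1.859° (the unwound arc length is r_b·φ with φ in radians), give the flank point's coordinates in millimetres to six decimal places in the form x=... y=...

pitch radius r_p = m·N/2 = 1.891·53/2 = 50.111500
base radius r_b = r_p·cos α = 50.111500·cos 17.622° = 47.759993
roll angle φ = 1.859° = 0.03244567 rad
x = r_b·(cos φ + φ·sin φ) = 47.759993·(0.99947369 + 0.03244567·0.03243998) = 47.785125
y = r_b·(sin φ − φ·cos φ) = 47.759993·(0.03243998 − 0.03244567·0.99947369) = 0.000544

x=47.785125 y=0.000544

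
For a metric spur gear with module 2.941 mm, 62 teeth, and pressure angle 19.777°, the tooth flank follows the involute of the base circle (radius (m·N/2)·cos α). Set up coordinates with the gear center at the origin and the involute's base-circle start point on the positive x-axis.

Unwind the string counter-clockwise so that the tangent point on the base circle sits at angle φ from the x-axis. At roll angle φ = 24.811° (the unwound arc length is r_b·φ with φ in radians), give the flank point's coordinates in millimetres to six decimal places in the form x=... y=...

pitch radius r_p = m·N/2 = 2.941·62/2 = 91.171000
base radius r_b = r_p·cos α = 91.171000·cos 19.777° = 85.793431
roll angle φ = 24.811° = 0.43303364 rad
x = r_b·(cos φ + φ·sin φ) = 85.793431·(0.90769693 + 0.43303364·0.41962636) = 93.464158
y = r_b·(sin φ − φ·cos φ) = 85.793431·(0.41962636 − 0.43303364·0.90769693) = 2.278935

x=93.464158 y=2.278935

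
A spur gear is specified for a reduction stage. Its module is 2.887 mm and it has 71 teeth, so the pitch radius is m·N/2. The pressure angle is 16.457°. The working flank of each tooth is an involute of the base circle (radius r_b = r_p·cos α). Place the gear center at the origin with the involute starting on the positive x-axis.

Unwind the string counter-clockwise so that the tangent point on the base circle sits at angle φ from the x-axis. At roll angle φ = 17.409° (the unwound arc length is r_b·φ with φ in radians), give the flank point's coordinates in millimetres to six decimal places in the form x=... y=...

pitch radius r_p = m·N/2 = 2.887·71/2 = 102.488500
base radius r_b = r_p·cos α = 102.488500·cos 16.457° = 98.289814
roll angle φ = 17.409° = 0.30384437 rad
x = r_b·(cos φ + φ·sin φ) = 98.289814·(0.95419334 + 0.30384437·0.29919068) = 102.722758
y = r_b·(sin φ − φ·cos φ) = 98.289814·(0.29919068 − 0.30384437·0.95419334) = 0.910597

x=102.722758 y=0.910597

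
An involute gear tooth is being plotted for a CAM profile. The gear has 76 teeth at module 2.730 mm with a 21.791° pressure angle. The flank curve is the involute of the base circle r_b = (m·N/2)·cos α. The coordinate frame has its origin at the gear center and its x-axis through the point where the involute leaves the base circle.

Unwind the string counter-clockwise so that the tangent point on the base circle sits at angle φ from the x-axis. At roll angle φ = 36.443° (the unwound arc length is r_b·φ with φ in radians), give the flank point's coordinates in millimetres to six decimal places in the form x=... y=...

x=113.885360 y=7.932853

pitch radius r_p = m·N/2 = 2.730·76/2 = 103.740000
base radius r_b = r_p·cos α = 103.740000·cos 21.791° = 96.327170
roll angle φ = 36.443° = 0.63605034 rad
x = r_b·(cos φ + φ·sin φ) = 96.327170·(0.80444821 + 0.63605034·0.59402279) = 113.885360
y = r_b·(sin φ − φ·cos φ) = 96.327170·(0.59402279 − 0.63605034·0.80444821) = 7.932853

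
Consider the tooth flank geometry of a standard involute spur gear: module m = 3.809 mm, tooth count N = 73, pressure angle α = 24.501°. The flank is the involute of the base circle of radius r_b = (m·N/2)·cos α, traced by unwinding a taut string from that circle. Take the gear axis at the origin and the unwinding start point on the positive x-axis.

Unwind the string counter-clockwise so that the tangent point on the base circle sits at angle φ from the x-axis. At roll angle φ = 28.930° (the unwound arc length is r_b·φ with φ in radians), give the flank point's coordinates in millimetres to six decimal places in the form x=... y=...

x=141.622822 y=5.291351

pitch radius r_p = m·N/2 = 3.809·73/2 = 139.028500
base radius r_b = r_p·cos α = 139.028500·cos 24.501° = 126.509544
roll angle φ = 28.930° = 0.50492375 rad
x = r_b·(cos φ + φ·sin φ) = 126.509544·(0.87521136 + 0.50492375·0.48374071) = 141.622822
y = r_b·(sin φ − φ·cos φ) = 126.509544·(0.48374071 − 0.50492375·0.87521136) = 5.291351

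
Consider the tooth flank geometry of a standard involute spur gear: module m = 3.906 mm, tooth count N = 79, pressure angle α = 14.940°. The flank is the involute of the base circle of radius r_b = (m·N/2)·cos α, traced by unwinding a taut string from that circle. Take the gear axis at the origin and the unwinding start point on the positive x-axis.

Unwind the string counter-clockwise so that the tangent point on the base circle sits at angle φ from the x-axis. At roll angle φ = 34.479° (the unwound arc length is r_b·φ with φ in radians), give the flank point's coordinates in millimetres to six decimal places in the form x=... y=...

pitch radius r_p = m·N/2 = 3.906·79/2 = 154.287000
base radius r_b = r_p·cos α = 154.287000·cos 14.940° = 149.071533
roll angle φ = 34.479° = 0.60177207 rad
x = r_b·(cos φ + φ·sin φ) = 149.071533·(0.82433373 + 0.60177207·0.56610414) = 173.668246
y = r_b·(sin φ − φ·cos φ) = 149.071533·(0.56610414 − 0.60177207·0.82433373) = 10.441436

x=173.668246 y=10.441436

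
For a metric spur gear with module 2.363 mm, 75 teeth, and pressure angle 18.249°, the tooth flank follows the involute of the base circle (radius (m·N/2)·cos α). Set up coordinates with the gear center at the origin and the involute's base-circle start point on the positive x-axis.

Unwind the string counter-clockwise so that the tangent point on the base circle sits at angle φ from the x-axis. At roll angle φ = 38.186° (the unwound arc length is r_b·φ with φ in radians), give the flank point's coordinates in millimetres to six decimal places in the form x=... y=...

x=100.821178 y=7.941310

pitch radius r_p = m·N/2 = 2.363·75/2 = 88.612500
base radius r_b = r_p·cos α = 88.612500·cos 18.249° = 84.155698
roll angle φ = 38.186° = 0.66647143 rad
x = r_b·(cos φ + φ·sin φ) = 84.155698·(0.78600798 + 0.66647143·0.61821636) = 100.821178
y = r_b·(sin φ − φ·cos φ) = 84.155698·(0.61821636 − 0.66647143·0.78600798) = 7.941310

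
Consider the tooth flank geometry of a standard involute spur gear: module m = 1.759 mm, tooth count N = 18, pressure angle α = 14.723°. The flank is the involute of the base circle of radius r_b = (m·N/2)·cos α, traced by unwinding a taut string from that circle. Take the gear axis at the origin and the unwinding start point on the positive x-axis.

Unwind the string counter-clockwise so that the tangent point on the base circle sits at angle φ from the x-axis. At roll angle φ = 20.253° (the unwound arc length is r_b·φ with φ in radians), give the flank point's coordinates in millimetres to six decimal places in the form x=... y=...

x=16.238089 y=0.222614

pitch radius r_p = m·N/2 = 1.759·18/2 = 15.831000
base radius r_b = r_p·cos α = 15.831000·cos 14.723° = 15.311202
roll angle φ = 20.253° = 0.35348153 rad
x = r_b·(cos φ + φ·sin φ) = 15.311202·(0.93817321 + 0.35348153·0.34616618) = 16.238089
y = r_b·(sin φ − φ·cos φ) = 15.311202·(0.34616618 − 0.35348153·0.93817321) = 0.222614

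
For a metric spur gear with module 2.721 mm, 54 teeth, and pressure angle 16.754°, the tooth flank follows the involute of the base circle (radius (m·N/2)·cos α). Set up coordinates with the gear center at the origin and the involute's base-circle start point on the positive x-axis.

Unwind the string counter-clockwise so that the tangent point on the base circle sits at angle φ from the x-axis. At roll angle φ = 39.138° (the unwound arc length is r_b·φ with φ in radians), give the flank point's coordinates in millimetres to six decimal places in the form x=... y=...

x=84.895475 y=7.131150

pitch radius r_p = m·N/2 = 2.721·54/2 = 73.467000
base radius r_b = r_p·cos α = 73.467000·cos 16.754° = 70.348417
roll angle φ = 39.138° = 0.68308696 rad
x = r_b·(cos φ + φ·sin φ) = 70.348417·(0.77562796 + 0.68308696·0.63119036) = 84.895475
y = r_b·(sin φ − φ·cos φ) = 70.348417·(0.63119036 − 0.68308696·0.77562796) = 7.131150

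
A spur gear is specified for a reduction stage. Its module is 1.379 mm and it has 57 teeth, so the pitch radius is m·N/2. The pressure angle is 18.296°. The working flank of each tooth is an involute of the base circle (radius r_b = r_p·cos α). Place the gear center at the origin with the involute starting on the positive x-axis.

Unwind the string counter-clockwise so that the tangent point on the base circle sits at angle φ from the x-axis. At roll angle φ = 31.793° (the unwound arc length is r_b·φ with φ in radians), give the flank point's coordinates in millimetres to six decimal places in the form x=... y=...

x=42.624712 y=2.060411

pitch radius r_p = m·N/2 = 1.379·57/2 = 39.301500
base radius r_b = r_p·cos α = 39.301500·cos 18.296° = 37.314707
roll angle φ = 31.793° = 0.55489253 rad
x = r_b·(cos φ + φ·sin φ) = 37.314707·(0.84995707 + 0.55489253·0.52685196) = 42.624712
y = r_b·(sin φ − φ·cos φ) = 37.314707·(0.52685196 − 0.55489253·0.84995707) = 2.060411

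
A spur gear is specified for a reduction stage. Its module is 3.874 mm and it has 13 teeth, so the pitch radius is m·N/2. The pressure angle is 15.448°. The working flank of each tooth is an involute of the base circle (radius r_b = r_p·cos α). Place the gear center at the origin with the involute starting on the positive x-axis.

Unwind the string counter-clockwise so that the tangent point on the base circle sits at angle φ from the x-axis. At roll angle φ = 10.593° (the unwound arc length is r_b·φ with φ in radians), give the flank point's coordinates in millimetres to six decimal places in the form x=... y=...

x=24.682554 y=0.050954

pitch radius r_p = m·N/2 = 3.874·13/2 = 25.181000
base radius r_b = r_p·cos α = 25.181000·cos 15.448° = 24.271276
roll angle φ = 10.593° = 0.18488273 rad
x = r_b·(cos φ + φ·sin φ) = 24.271276·(0.98295782 + 0.18488273·0.18383126) = 24.682554
y = r_b·(sin φ − φ·cos φ) = 24.271276·(0.18383126 − 0.18488273·0.98295782) = 0.050954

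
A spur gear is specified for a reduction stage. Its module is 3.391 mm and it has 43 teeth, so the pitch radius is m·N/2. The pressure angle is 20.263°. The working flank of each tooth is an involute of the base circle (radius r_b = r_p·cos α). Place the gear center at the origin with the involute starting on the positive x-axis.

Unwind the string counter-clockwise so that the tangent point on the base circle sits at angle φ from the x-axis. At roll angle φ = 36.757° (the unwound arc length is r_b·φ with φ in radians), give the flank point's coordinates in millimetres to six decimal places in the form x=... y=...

pitch radius r_p = m·N/2 = 3.391·43/2 = 72.906500
base radius r_b = r_p·cos α = 72.906500·cos 20.263° = 68.394519
roll angle φ = 36.757° = 0.64153067 rad
x = r_b·(cos φ + φ·sin φ) = 68.394519·(0.80118071 + 0.64153067·0.59842249) = 81.053462
y = r_b·(sin φ − φ·cos φ) = 68.394519·(0.59842249 − 0.64153067·0.80118071) = 5.775267

x=81.053462 y=5.775267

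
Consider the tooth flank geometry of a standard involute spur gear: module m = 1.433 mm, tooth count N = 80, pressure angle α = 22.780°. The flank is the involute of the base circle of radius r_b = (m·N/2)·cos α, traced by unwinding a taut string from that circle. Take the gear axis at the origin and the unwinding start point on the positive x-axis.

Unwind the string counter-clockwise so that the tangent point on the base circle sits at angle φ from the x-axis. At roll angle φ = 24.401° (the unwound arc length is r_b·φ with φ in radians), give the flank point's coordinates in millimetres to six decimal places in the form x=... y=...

pitch radius r_p = m·N/2 = 1.433·80/2 = 57.320000
base radius r_b = r_p·cos α = 57.320000·cos 22.780° = 52.848946
roll angle φ = 24.401° = 0.42587779 rad
x = r_b·(cos φ + φ·sin φ) = 52.848946·(0.91067645 + 0.42587779·0.41312032) = 57.426469
y = r_b·(sin φ − φ·cos φ) = 52.848946·(0.41312032 − 0.42587779·0.91067645) = 1.336204

x=57.426469 y=1.336204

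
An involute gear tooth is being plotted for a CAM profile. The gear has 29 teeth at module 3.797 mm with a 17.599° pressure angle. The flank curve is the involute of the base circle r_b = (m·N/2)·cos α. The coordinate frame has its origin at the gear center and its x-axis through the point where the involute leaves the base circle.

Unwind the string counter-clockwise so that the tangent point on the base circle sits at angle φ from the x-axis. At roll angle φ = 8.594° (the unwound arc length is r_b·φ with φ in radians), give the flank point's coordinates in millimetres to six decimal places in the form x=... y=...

x=53.066662 y=0.058899

pitch radius r_p = m·N/2 = 3.797·29/2 = 55.056500
base radius r_b = r_p·cos α = 55.056500·cos 17.599° = 52.479633
roll angle φ = 8.594° = 0.14999360 rad
x = r_b·(cos φ + φ·sin φ) = 52.479633·(0.98877203 + 0.14999360·0.14943180) = 53.066662
y = r_b·(sin φ − φ·cos φ) = 52.479633·(0.14943180 − 0.14999360·0.98877203) = 0.058899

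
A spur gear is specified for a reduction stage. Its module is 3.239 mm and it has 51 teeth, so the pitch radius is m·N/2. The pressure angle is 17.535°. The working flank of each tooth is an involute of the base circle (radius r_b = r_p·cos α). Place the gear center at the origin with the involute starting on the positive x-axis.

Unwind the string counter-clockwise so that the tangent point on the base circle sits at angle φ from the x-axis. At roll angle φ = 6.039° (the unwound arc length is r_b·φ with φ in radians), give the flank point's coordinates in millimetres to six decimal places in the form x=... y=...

x=79.192837 y=0.030705

pitch radius r_p = m·N/2 = 3.239·51/2 = 82.594500
base radius r_b = r_p·cos α = 82.594500·cos 17.535° = 78.756588
roll angle φ = 6.039° = 0.10540043 rad
x = r_b·(cos φ + φ·sin φ) = 78.756588·(0.99445051 + 0.10540043·0.10520539) = 79.192837
y = r_b·(sin φ − φ·cos φ) = 78.756588·(0.10520539 − 0.10540043·0.99445051) = 0.030705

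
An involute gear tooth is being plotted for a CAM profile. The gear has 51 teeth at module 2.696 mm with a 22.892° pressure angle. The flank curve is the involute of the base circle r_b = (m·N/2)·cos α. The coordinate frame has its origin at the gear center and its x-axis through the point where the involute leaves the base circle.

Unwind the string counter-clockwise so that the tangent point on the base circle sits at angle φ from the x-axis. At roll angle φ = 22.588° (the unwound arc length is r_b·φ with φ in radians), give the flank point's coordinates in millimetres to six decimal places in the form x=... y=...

x=68.065476 y=1.273538

pitch radius r_p = m·N/2 = 2.696·51/2 = 68.748000
base radius r_b = r_p·cos α = 68.748000·cos 22.892° = 63.333389
roll angle φ = 22.588° = 0.39423497 rad
x = r_b·(cos φ + φ·sin φ) = 63.333389·(0.92329068 + 0.39423497·0.38410196) = 68.065476
y = r_b·(sin φ − φ·cos φ) = 63.333389·(0.38410196 − 0.39423497·0.92329068) = 1.273538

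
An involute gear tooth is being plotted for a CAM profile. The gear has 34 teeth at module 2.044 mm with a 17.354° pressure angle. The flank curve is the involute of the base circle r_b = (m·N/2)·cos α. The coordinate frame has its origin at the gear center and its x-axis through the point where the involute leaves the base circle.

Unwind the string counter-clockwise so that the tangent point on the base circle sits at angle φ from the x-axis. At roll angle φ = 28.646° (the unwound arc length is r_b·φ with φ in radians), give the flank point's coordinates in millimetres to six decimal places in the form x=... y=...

pitch radius r_p = m·N/2 = 2.044·34/2 = 34.748000
base radius r_b = r_p·cos α = 34.748000·cos 17.354° = 33.166275
roll angle φ = 28.646° = 0.49996702 rad
x = r_b·(cos φ + φ·sin φ) = 33.166275·(0.87759837 + 0.49996702·0.47939659) = 37.056044
y = r_b·(sin φ − φ·cos φ) = 33.166275·(0.47939659 − 0.49996702·0.87759837) = 1.347425

x=37.056044 y=1.347425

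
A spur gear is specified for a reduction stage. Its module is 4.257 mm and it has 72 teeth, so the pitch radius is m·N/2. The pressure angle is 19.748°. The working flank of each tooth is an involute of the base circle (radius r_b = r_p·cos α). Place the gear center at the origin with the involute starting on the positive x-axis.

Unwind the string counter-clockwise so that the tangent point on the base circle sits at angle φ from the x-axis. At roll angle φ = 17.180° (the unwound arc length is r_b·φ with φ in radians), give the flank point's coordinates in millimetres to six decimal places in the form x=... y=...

pitch radius r_p = m·N/2 = 4.257·72/2 = 153.252000
base radius r_b = r_p·cos α = 153.252000·cos 19.748° = 144.238914
roll angle φ = 17.180° = 0.29984757 rad
x = r_b·(cos φ + φ·sin φ) = 144.238914·(0.95538153 + 0.29984757·0.29537458) = 150.578052
y = r_b·(sin φ − φ·cos φ) = 144.238914·(0.29537458 − 0.29984757·0.95538153) = 1.284556

x=150.578052 y=1.284556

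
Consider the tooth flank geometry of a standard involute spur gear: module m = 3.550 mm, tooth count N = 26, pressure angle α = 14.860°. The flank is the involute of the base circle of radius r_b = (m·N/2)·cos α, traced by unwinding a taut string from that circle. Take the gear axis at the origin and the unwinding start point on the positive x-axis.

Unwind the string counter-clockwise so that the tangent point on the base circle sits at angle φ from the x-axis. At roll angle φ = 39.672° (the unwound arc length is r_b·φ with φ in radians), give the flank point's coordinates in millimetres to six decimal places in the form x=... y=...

x=54.051452 y=4.703224

pitch radius r_p = m·N/2 = 3.550·26/2 = 46.150000
base radius r_b = r_p·cos α = 46.150000·cos 14.860° = 44.606530
roll angle φ = 39.672° = 0.69240702 rad
x = r_b·(cos φ + φ·sin φ) = 44.606530·(0.76971162 + 0.69240702·0.63839174) = 54.051452
y = r_b·(sin φ − φ·cos φ) = 44.606530·(0.63839174 − 0.69240702·0.76971162) = 4.703224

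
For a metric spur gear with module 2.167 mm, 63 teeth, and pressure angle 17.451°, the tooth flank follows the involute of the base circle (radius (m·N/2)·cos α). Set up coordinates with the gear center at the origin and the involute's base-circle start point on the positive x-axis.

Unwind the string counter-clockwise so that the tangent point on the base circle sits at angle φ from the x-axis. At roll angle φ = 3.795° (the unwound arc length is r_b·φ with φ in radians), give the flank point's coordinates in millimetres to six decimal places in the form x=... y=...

x=65.261411 y=0.006305

pitch radius r_p = m·N/2 = 2.167·63/2 = 68.260500
base radius r_b = r_p·cos α = 68.260500·cos 17.451° = 65.118726
roll angle φ = 3.795° = 0.06623525 rad
x = r_b·(cos φ + φ·sin φ) = 65.118726·(0.99780725 + 0.06623525·0.06618683) = 65.261411
y = r_b·(sin φ − φ·cos φ) = 65.118726·(0.06618683 − 0.06623525·0.99780725) = 0.006305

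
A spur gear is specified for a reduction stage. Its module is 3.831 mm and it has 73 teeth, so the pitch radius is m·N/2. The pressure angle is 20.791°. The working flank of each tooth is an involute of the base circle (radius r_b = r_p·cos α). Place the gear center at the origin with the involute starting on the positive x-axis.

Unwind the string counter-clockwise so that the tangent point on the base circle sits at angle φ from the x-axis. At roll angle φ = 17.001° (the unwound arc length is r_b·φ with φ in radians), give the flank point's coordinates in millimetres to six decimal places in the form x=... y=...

pitch radius r_p = m·N/2 = 3.831·73/2 = 139.831500
base radius r_b = r_p·cos α = 139.831500·cos 20.791° = 130.725875
roll angle φ = 17.001° = 0.29672343 rad
x = r_b·(cos φ + φ·sin φ) = 130.725875·(0.95629965 + 0.29672343·0.29238840) = 136.354688
y = r_b·(sin φ − φ·cos φ) = 130.725875·(0.29238840 − 0.29672343·0.95629965) = 1.128411

x=136.354688 y=1.128411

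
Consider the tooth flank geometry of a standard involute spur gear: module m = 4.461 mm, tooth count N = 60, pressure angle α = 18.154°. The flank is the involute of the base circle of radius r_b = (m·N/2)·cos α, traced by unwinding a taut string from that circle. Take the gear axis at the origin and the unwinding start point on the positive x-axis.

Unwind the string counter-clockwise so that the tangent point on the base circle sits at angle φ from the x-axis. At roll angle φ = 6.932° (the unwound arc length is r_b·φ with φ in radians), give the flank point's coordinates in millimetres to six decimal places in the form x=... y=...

pitch radius r_p = m·N/2 = 4.461·60/2 = 133.830000
base radius r_b = r_p·cos α = 133.830000·cos 18.154° = 127.168278
roll angle φ = 6.932° = 0.12098622 rad
x = r_b·(cos φ + φ·sin φ) = 127.168278·(0.99269009 + 0.12098622·0.12069128) = 128.095598
y = r_b·(sin φ − φ·cos φ) = 127.168278·(0.12069128 − 0.12098622·0.99269009) = 0.074960

x=128.095598 y=0.074960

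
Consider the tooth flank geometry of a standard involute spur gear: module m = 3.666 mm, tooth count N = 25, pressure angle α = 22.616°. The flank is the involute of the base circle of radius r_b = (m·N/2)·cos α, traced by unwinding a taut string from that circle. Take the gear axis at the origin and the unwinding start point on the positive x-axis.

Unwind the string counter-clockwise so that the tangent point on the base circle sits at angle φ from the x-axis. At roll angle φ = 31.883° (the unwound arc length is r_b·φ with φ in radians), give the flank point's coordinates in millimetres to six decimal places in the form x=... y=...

pitch radius r_p = m·N/2 = 3.666·25/2 = 45.825000
base radius r_b = r_p·cos α = 45.825000·cos 22.616° = 42.301189
roll angle φ = 31.883° = 0.55646333 rad
x = r_b·(cos φ + φ·sin φ) = 42.301189·(0.84912844 + 0.55646333·0.52818642) = 48.352154
y = r_b·(sin φ − φ·cos φ) = 42.301189·(0.52818642 − 0.55646333·0.84912844) = 2.355228

x=48.352154 y=2.355228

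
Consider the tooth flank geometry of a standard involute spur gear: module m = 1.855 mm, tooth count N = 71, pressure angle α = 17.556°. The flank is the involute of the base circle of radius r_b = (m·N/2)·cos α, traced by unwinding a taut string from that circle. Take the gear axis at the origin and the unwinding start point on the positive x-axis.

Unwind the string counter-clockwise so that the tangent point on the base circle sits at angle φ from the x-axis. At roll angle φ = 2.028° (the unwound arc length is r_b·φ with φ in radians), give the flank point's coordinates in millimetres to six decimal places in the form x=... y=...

x=62.824578 y=0.000928

pitch radius r_p = m·N/2 = 1.855·71/2 = 65.852500
base radius r_b = r_p·cos α = 65.852500·cos 17.556° = 62.785261
roll angle φ = 2.028° = 0.03539528 rad
x = r_b·(cos φ + φ·sin φ) = 62.785261·(0.99937365 + 0.03539528·0.03538789) = 62.824578
y = r_b·(sin φ − φ·cos φ) = 62.785261·(0.03538789 − 0.03539528·0.99937365) = 0.000928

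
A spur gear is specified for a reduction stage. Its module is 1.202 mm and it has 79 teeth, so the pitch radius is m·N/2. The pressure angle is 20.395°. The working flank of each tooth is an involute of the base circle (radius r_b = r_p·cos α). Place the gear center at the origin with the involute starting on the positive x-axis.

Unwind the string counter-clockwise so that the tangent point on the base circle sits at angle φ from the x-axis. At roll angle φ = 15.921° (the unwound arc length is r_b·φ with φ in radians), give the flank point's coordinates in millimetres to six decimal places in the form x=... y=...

x=46.187744 y=0.315828

pitch radius r_p = m·N/2 = 1.202·79/2 = 47.479000
base radius r_b = r_p·cos α = 47.479000·cos 20.395° = 44.502656
roll angle φ = 15.921° = 0.27787387 rad
x = r_b·(cos φ + φ·sin φ) = 44.502656·(0.96164083 + 0.27787387·0.27431170) = 46.187744
y = r_b·(sin φ − φ·cos φ) = 44.502656·(0.27431170 − 0.27787387·0.96164083) = 0.315828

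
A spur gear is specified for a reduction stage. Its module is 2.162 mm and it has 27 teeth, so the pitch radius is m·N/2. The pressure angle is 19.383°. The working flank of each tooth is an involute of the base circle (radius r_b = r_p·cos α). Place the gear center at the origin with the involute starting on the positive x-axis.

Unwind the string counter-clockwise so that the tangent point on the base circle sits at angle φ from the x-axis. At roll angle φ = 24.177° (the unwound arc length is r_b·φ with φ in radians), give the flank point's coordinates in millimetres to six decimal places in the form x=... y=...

x=29.875875 y=0.677352

pitch radius r_p = m·N/2 = 2.162·27/2 = 29.187000
base radius r_b = r_p·cos α = 29.187000·cos 19.383° = 27.532715
roll angle φ = 24.177° = 0.42196825 rad
x = r_b·(cos φ + φ·sin φ) = 27.532715·(0.91228460 + 0.42196825·0.40955685) = 29.875875
y = r_b·(sin φ − φ·cos φ) = 27.532715·(0.40955685 − 0.42196825·0.91228460) = 0.677352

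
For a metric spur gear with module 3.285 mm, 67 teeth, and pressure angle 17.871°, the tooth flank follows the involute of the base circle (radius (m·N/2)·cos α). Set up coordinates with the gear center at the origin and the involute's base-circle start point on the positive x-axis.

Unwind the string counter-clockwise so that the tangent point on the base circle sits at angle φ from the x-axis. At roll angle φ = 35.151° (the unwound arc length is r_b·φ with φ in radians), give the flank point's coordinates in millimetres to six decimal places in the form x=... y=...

x=122.632161 y=7.762326

pitch radius r_p = m·N/2 = 3.285·67/2 = 110.047500
base radius r_b = r_p·cos α = 110.047500·cos 17.871° = 104.737692
roll angle φ = 35.151° = 0.61350069 rad
x = r_b·(cos φ + φ·sin φ) = 104.737692·(0.81763757 + 0.61350069·0.57573327) = 122.632161
y = r_b·(sin φ − φ·cos φ) = 104.737692·(0.57573327 − 0.61350069·0.81763757) = 7.762326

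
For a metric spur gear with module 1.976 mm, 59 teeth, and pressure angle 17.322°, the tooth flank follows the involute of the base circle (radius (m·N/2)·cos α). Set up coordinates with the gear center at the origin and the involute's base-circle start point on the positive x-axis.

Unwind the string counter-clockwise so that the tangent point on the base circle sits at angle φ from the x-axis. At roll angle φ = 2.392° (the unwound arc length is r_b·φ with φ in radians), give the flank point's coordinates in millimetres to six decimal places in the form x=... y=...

pitch radius r_p = m·N/2 = 1.976·59/2 = 58.292000
base radius r_b = r_p·cos α = 58.292000·cos 17.322° = 55.648256
roll angle φ = 2.392° = 0.04174828 rad
x = r_b·(cos φ + φ·sin φ) = 55.648256·(0.99912867 + 0.04174828·0.04173615) = 55.696730
y = r_b·(sin φ − φ·cos φ) = 55.648256·(0.04173615 − 0.04174828·0.99912867) = 0.001349

x=55.696730 y=0.001349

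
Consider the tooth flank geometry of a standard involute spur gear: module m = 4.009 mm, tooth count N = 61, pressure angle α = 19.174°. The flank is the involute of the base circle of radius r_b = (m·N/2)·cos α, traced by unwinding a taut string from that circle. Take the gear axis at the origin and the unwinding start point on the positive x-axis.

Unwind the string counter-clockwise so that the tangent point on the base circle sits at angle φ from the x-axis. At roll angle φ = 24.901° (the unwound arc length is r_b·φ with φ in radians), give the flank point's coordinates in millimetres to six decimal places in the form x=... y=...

pitch radius r_p = m·N/2 = 4.009·61/2 = 122.274500
base radius r_b = r_p·cos α = 122.274500·cos 19.174° = 115.491384
roll angle φ = 24.901° = 0.43460444 rad
x = r_b·(cos φ + φ·sin φ) = 115.491384·(0.90703667 + 0.43460444·0.42105164) = 125.888794
y = r_b·(sin φ − φ·cos φ) = 115.491384·(0.42105164 − 0.43460444·0.90703667) = 3.100884

x=125.888794 y=3.100884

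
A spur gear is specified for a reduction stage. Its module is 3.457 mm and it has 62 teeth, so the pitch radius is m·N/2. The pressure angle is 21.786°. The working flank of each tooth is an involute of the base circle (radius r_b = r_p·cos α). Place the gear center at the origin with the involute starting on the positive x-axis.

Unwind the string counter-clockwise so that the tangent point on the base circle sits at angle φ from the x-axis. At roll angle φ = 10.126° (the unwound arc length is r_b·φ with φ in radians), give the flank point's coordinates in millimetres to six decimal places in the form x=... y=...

x=101.054749 y=0.182535

pitch radius r_p = m·N/2 = 3.457·62/2 = 107.167000
base radius r_b = r_p·cos α = 107.167000·cos 21.786° = 99.512762
roll angle φ = 10.126° = 0.17673204 rad
x = r_b·(cos φ + φ·sin φ) = 99.512762·(0.98442350 + 0.17673204·0.17581346) = 101.054749
y = r_b·(sin φ − φ·cos φ) = 99.512762·(0.17581346 − 0.17673204·0.98442350) = 0.182535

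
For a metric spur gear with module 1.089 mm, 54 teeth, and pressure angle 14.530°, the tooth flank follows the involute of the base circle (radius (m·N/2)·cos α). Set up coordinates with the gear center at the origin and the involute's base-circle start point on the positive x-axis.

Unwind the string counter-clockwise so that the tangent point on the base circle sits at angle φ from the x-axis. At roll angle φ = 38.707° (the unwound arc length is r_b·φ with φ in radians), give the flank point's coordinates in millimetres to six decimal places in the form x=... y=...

x=34.235090 y=2.793844

pitch radius r_p = m·N/2 = 1.089·54/2 = 29.403000
base radius r_b = r_p·cos α = 29.403000·cos 14.530° = 28.462586
roll angle φ = 38.707° = 0.67556459 rad
x = r_b·(cos φ + φ·sin φ) = 28.462586·(0.78035401 + 0.67556459·0.62533800) = 34.235090
y = r_b·(sin φ − φ·cos φ) = 28.462586·(0.62533800 − 0.67556459·0.78035401) = 2.793844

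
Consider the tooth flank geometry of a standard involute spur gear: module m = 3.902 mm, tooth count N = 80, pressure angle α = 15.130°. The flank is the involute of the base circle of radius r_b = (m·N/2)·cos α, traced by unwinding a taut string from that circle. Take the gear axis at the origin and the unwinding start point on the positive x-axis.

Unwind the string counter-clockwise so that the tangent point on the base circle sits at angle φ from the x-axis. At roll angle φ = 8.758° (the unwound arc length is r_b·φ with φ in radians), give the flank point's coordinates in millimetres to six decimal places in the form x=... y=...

pitch radius r_p = m·N/2 = 3.902·80/2 = 156.080000
base radius r_b = r_p·cos α = 156.080000·cos 15.130° = 150.669658
roll angle φ = 8.758° = 0.15285594 rad
x = r_b·(cos φ + φ·sin φ) = 150.669658·(0.98834026 + 0.15285594·0.15226139) = 152.419583
y = r_b·(sin φ − φ·cos φ) = 150.669658·(0.15226139 − 0.15285594·0.98834026) = 0.178952

x=152.419583 y=0.178952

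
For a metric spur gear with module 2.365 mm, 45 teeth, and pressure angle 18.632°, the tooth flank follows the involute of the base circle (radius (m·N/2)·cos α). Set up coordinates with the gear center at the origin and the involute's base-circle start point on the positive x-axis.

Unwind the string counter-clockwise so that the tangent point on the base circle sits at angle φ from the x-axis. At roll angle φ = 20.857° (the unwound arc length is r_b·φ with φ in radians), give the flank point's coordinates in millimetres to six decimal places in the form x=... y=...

x=53.654667 y=0.800082

pitch radius r_p = m·N/2 = 2.365·45/2 = 53.212500
base radius r_b = r_p·cos α = 53.212500·cos 18.632° = 50.423639
roll angle φ = 20.857° = 0.36402332 rad
x = r_b·(cos φ + φ·sin φ) = 50.423639·(0.93447194 + 0.36402332·0.35603679) = 53.654667
y = r_b·(sin φ − φ·cos φ) = 50.423639·(0.35603679 − 0.36402332·0.93447194) = 0.800082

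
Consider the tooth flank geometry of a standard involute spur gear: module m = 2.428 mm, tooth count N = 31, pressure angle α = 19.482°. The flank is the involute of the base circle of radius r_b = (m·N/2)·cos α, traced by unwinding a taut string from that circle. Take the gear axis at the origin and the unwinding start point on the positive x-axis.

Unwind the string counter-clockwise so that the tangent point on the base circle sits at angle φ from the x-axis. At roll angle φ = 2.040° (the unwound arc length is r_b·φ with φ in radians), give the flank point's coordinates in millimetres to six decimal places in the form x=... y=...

pitch radius r_p = m·N/2 = 2.428·31/2 = 37.634000
base radius r_b = r_p·cos α = 37.634000·cos 19.482° = 35.479315
roll angle φ = 2.040° = 0.03560472 rad
x = r_b·(cos φ + φ·sin φ) = 35.479315·(0.99936622 + 0.03560472·0.03559719) = 35.501796
y = r_b·(sin φ − φ·cos φ) = 35.479315·(0.03559719 − 0.03560472·0.99936622) = 0.000534

x=35.501796 y=0.000534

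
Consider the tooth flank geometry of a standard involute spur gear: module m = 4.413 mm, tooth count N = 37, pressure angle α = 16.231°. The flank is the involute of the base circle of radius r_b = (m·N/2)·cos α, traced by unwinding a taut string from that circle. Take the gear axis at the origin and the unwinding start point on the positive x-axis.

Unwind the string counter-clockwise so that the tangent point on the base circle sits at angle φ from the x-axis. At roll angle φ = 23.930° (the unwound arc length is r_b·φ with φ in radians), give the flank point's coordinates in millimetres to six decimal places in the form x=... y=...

pitch radius r_p = m·N/2 = 4.413·37/2 = 81.640500
base radius r_b = r_p·cos α = 81.640500·cos 16.231° = 78.386522
roll angle φ = 23.930° = 0.41765729 rad
x = r_b·(cos φ + φ·sin φ) = 78.386522·(0.91404170 + 0.41765729·0.40562023) = 84.928029
y = r_b·(sin φ − φ·cos φ) = 78.386522·(0.40562023 − 0.41765729·0.91404170) = 1.870620

x=84.928029 y=1.870620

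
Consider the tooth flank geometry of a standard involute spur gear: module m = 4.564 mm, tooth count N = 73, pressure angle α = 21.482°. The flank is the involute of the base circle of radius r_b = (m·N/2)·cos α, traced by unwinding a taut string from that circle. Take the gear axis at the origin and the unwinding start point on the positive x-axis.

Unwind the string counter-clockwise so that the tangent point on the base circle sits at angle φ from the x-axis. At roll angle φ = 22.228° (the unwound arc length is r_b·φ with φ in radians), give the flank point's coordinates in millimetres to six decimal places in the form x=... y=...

x=166.243737 y=2.971882

pitch radius r_p = m·N/2 = 4.564·73/2 = 166.586000
base radius r_b = r_p·cos α = 166.586000·cos 21.482° = 155.013714
roll angle φ = 22.228° = 0.38795179 rad
x = r_b·(cos φ + φ·sin φ) = 155.013714·(0.92568583 + 0.38795179·0.37829321) = 166.243737
y = r_b·(sin φ − φ·cos φ) = 155.013714·(0.37829321 − 0.38795179·0.92568583) = 2.971882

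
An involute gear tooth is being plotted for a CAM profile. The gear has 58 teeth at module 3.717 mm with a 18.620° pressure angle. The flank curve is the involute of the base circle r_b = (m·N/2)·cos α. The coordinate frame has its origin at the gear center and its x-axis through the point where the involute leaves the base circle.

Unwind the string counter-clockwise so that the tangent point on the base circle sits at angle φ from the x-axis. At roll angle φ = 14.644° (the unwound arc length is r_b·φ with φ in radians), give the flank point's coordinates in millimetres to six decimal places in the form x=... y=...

x=105.432962 y=0.564797

pitch radius r_p = m·N/2 = 3.717·58/2 = 107.793000
base radius r_b = r_p·cos α = 107.793000·cos 18.620° = 102.150793
roll angle φ = 14.644° = 0.25558602 rad
x = r_b·(cos φ + φ·sin φ) = 102.150793·(0.96751531 + 0.25558602·0.25281243) = 105.432962
y = r_b·(sin φ − φ·cos φ) = 102.150793·(0.25281243 − 0.25558602·0.96751531) = 0.564797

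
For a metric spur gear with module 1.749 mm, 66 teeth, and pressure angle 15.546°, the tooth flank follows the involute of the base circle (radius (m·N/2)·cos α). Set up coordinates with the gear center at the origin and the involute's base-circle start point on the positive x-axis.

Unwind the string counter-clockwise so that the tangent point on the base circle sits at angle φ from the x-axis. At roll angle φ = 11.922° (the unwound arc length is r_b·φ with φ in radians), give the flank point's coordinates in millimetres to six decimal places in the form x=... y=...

x=56.796221 y=0.166262

pitch radius r_p = m·N/2 = 1.749·66/2 = 57.717000
base radius r_b = r_p·cos α = 57.717000·cos 15.546° = 55.605458
roll angle φ = 11.922° = 0.20807815 rad
x = r_b·(cos φ + φ·sin φ) = 55.605458·(0.97842974 + 0.20807815·0.20657989) = 56.796221
y = r_b·(sin φ − φ·cos φ) = 55.605458·(0.20657989 − 0.20807815·0.97842974) = 0.166262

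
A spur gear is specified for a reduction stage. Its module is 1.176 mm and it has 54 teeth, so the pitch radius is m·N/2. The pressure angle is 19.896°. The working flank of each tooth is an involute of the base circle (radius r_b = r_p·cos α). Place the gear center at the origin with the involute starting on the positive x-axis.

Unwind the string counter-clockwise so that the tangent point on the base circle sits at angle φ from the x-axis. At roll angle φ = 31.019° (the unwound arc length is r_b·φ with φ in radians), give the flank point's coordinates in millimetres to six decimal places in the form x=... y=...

x=33.916814 y=1.533396

pitch radius r_p = m·N/2 = 1.176·54/2 = 31.752000
base radius r_b = r_p·cos α = 31.752000·cos 19.896° = 29.856783
roll angle φ = 31.019° = 0.54138368 rad
x = r_b·(cos φ + φ·sin φ) = 29.856783·(0.85699646 + 0.54138368·0.51532229) = 33.916814
y = r_b·(sin φ − φ·cos φ) = 29.856783·(0.51532229 − 0.54138368·0.85699646) = 1.533396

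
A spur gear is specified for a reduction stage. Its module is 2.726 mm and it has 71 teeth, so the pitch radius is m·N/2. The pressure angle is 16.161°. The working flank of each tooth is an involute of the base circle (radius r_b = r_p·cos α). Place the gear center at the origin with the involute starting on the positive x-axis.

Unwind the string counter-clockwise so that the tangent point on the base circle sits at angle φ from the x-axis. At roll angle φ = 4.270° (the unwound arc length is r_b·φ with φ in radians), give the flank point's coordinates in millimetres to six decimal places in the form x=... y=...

x=93.206620 y=0.012817

pitch radius r_p = m·N/2 = 2.726·71/2 = 96.773000
base radius r_b = r_p·cos α = 96.773000·cos 16.161° = 92.948857
roll angle φ = 4.270° = 0.07452556 rad
x = r_b·(cos φ + φ·sin φ) = 92.948857·(0.99722426 + 0.07452556·0.07445659) = 93.206620
y = r_b·(sin φ − φ·cos φ) = 92.948857·(0.07445659 − 0.07452556·0.99722426) = 0.012817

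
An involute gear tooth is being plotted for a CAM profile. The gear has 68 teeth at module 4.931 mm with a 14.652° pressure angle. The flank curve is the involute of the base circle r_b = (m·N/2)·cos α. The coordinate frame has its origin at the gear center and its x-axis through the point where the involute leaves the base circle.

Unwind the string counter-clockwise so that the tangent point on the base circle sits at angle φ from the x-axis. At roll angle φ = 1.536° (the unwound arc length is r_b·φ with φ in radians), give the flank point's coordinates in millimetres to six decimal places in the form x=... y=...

x=162.260167 y=0.001042

pitch radius r_p = m·N/2 = 4.931·68/2 = 167.654000
base radius r_b = r_p·cos α = 167.654000·cos 14.652° = 162.201892
roll angle φ = 1.536° = 0.02680826 rad
x = r_b·(cos φ + φ·sin φ) = 162.201892·(0.99964068 + 0.02680826·0.02680505) = 162.260167
y = r_b·(sin φ − φ·cos φ) = 162.201892·(0.02680505 − 0.02680826·0.99964068) = 0.001042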